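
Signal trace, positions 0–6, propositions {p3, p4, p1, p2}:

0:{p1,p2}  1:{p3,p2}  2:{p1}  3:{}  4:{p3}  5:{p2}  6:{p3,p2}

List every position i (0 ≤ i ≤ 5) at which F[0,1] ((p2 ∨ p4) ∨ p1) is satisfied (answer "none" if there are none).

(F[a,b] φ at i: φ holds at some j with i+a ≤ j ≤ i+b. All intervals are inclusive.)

0, 1, 2, 4, 5

Evaluate at each i in [0,5]:
  i=0: ✓ (witness j=0)
  i=1: ✓ (witness j=1)
  i=2: ✓ (witness j=2)
  i=3: ✗ (none in [3,4])
  i=4: ✓ (witness j=5)
  i=5: ✓ (witness j=5)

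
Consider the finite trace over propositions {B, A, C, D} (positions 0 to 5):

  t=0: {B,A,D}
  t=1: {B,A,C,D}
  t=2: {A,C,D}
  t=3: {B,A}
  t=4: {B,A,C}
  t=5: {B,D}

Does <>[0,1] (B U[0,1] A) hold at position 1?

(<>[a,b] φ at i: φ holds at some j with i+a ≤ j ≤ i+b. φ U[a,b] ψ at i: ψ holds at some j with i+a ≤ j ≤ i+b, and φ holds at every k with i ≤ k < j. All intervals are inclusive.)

Holds

Check (B U[0,1] A) at each j in [1,2]:
  j=1: holds
  j=2: holds
Found at j=1 → formula holds.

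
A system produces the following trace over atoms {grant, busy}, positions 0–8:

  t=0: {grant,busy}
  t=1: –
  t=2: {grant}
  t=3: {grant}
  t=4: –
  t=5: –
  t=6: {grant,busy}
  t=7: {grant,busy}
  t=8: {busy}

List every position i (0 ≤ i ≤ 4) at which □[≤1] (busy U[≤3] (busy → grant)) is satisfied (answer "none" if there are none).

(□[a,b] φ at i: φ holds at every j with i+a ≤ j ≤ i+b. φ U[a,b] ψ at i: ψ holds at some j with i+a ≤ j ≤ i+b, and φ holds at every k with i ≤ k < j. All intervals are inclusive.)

0, 1, 2, 3, 4

Evaluate at each i in [0,4]:
  i=0: ✓ (all of [0,1])
  i=1: ✓ (all of [1,2])
  i=2: ✓ (all of [2,3])
  i=3: ✓ (all of [3,4])
  i=4: ✓ (all of [4,5])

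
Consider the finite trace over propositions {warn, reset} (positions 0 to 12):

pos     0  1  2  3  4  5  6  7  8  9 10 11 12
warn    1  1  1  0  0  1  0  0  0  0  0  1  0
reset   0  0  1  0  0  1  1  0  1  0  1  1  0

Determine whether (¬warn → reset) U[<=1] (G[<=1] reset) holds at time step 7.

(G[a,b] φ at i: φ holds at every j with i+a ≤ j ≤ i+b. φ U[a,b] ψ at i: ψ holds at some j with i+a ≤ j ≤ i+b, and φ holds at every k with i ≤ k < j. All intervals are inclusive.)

Need some j in [7,8] with G[<=1] reset, and (¬warn → reset) at every k in [7,j-1].
  j=7: G[<=1] reset — fails at 7.
  j=8: G[<=1] reset — fails at 9.
No j in the window works → until fails.

No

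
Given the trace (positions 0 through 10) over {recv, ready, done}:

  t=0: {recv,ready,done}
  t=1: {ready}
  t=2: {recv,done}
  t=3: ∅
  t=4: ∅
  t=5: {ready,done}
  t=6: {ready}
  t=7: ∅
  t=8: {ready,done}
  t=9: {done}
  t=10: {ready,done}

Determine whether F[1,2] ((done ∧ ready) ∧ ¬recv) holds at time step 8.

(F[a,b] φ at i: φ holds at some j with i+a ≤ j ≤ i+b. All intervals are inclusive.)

Yes

Check ((done ∧ ready) ∧ ¬recv) at each j in [9,10]:
  j=9: false
  j=10: true
Found at j=10 → formula holds.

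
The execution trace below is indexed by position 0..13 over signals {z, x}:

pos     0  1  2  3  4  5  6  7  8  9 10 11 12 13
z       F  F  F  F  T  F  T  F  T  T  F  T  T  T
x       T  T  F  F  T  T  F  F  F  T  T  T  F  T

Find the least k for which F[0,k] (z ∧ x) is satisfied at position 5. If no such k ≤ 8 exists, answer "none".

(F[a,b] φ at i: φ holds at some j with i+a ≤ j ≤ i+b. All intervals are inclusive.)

4

Scan j = 5,6,… for (z ∧ x):
  j=5: fails
  j=6: fails
  j=7: fails
  j=8: fails
  j=9: holds
First hit at j=9, so smallest k = 9-5 = 4.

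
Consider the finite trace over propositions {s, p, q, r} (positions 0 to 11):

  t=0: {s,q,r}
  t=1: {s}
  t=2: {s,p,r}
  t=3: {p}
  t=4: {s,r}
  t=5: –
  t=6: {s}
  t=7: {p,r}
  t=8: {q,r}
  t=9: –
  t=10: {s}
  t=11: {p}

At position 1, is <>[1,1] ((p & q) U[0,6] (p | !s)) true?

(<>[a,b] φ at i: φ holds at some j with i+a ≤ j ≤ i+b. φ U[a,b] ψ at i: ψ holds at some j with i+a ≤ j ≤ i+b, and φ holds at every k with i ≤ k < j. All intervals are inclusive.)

Check ((p & q) U[0,6] (p | !s)) at each j in [2,2]:
  j=2: holds
Found at j=2 → formula holds.

True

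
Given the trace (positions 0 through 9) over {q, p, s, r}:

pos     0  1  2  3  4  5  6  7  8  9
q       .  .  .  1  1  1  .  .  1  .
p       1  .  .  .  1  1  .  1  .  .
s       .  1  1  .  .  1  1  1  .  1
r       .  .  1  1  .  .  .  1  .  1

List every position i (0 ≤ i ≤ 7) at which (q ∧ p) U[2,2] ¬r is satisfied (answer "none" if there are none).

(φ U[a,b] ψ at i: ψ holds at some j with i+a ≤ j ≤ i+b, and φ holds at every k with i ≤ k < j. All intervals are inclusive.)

Evaluate at each i in [0,7]:
  i=0: ✗ (no rhs in [2,2])
  i=1: ✗ (no rhs in [3,3])
  i=2: ✗ (lhs fails at k=2 before rhs at j=4)
  i=3: ✗ (lhs fails at k=3 before rhs at j=5)
  i=4: ✓ (rhs at j=6; lhs holds on [4,5])
  i=5: ✗ (no rhs in [7,7])
  i=6: ✗ (lhs fails at k=6 before rhs at j=8)
  i=7: ✗ (no rhs in [9,9])

4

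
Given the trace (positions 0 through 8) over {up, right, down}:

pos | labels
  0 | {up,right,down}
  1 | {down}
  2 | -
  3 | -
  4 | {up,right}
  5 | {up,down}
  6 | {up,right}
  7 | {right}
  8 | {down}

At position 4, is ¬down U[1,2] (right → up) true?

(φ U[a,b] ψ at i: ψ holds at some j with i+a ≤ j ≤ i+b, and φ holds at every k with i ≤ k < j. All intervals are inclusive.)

Holds

Need some j in [5,6] with (right → up), and ¬down at every k in [4,j-1].
  j=5: (right → up) holds; ¬down holds at every k in [4,4] → satisfied.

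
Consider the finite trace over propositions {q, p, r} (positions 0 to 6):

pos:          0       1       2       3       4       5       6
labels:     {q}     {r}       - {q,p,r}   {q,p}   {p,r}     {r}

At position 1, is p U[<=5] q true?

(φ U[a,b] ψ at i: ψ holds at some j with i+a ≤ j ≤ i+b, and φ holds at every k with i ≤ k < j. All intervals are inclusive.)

Need some j in [1,6] with q, and p at every k in [1,j-1].
  j=1: q false.
  j=2: q false.
  j=3: q holds, but p fails at k=1 → not this j.
  j=4: q holds, but p fails at k=1 → not this j.
  j=5: q false.
  j=6: q false.
No j in the window works → until fails.

No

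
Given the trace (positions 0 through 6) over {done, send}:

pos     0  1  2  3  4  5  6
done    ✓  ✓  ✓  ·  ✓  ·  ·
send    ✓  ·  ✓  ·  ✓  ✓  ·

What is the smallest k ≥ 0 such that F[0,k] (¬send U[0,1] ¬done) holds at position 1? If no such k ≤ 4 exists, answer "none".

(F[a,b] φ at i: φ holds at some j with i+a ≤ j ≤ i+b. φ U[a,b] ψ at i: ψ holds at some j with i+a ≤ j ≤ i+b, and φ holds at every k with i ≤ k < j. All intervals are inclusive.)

2

Scan j = 1,2,… for (¬send U[0,1] ¬done):
  j=1: fails
  j=2: fails
  j=3: holds
First hit at j=3, so smallest k = 3-1 = 2.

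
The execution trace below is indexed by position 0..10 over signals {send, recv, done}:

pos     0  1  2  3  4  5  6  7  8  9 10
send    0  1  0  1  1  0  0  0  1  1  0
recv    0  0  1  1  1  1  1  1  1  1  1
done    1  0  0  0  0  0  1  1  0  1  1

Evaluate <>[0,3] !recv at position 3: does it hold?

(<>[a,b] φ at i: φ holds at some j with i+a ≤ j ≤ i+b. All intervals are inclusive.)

Check !recv at each j in [3,6]:
  j=3: false
  j=4: false
  j=5: false
  j=6: false
No position in the window satisfies it → formula fails.

False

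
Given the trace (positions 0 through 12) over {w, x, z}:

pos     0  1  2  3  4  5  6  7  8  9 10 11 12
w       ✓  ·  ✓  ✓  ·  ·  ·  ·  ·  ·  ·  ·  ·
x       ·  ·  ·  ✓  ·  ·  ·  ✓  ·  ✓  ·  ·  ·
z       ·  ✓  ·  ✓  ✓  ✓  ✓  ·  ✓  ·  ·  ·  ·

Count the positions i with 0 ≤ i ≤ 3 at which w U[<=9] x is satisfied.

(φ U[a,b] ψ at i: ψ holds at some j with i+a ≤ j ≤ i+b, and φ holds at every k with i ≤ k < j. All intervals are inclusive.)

2

Evaluate at each i in [0,3]:
  i=0: ✗ (lhs fails at k=1 before rhs at j=3)
  i=1: ✗ (lhs fails at k=1 before rhs at j=3)
  i=2: ✓ (rhs at j=3; lhs holds on [2,2])
  i=3: ✓ (rhs at j=3)
Positions where it holds: {2, 3} → 2.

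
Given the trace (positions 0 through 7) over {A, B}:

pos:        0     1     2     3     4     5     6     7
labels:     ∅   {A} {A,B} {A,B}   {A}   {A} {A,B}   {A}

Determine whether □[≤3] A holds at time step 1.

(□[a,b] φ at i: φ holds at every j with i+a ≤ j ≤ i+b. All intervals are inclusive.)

Check A at every j in [1,4]:
  j=1: true
  j=2: true
  j=3: true
  j=4: true
All positions satisfy it → formula holds.

Yes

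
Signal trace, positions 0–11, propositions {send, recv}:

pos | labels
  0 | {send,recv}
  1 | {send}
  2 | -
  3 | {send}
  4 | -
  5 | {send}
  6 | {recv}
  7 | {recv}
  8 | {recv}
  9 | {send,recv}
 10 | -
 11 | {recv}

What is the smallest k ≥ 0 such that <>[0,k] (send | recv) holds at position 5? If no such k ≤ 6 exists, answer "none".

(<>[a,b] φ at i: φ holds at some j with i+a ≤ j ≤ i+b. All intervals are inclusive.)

0

Scan j = 5,6,… for (send | recv):
  j=5: holds
First hit at j=5, so smallest k = 5-5 = 0.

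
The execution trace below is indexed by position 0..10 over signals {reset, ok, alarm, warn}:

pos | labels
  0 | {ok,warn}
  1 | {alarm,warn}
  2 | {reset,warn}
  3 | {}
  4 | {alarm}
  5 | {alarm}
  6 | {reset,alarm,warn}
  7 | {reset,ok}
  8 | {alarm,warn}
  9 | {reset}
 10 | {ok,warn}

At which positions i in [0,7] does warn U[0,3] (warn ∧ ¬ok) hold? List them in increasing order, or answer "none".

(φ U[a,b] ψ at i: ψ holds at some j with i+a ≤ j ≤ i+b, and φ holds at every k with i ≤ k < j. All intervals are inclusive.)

0, 1, 2, 6

Evaluate at each i in [0,7]:
  i=0: ✓ (rhs at j=1; lhs holds on [0,0])
  i=1: ✓ (rhs at j=1)
  i=2: ✓ (rhs at j=2)
  i=3: ✗ (lhs fails at k=3 before rhs at j=6)
  i=4: ✗ (lhs fails at k=4 before rhs at j=6)
  i=5: ✗ (lhs fails at k=5 before rhs at j=6)
  i=6: ✓ (rhs at j=6)
  i=7: ✗ (lhs fails at k=7 before rhs at j=8)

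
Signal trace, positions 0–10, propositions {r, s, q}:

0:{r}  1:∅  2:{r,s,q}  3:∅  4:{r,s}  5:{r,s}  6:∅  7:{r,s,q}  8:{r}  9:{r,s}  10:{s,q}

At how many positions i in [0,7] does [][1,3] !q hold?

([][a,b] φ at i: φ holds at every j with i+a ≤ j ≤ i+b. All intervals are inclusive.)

Evaluate at each i in [0,7]:
  i=0: ✗ (fails at j=2)
  i=1: ✗ (fails at j=2)
  i=2: ✓ (all of [3,5])
  i=3: ✓ (all of [4,6])
  i=4: ✗ (fails at j=7)
  i=5: ✗ (fails at j=7)
  i=6: ✗ (fails at j=7)
  i=7: ✗ (fails at j=10)
Positions where it holds: {2, 3} → 2.

2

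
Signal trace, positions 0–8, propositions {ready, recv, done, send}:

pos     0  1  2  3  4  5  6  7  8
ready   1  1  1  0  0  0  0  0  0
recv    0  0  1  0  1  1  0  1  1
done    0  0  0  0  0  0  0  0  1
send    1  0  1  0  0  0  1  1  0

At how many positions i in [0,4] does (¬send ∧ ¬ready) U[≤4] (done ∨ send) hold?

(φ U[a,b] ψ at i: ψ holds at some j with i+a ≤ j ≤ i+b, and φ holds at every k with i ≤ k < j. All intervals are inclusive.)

4

Evaluate at each i in [0,4]:
  i=0: ✓ (rhs at j=0)
  i=1: ✗ (lhs fails at k=1 before rhs at j=2)
  i=2: ✓ (rhs at j=2)
  i=3: ✓ (rhs at j=6; lhs holds on [3,5])
  i=4: ✓ (rhs at j=6; lhs holds on [4,5])
Positions where it holds: {0, 2, 3, 4} → 4.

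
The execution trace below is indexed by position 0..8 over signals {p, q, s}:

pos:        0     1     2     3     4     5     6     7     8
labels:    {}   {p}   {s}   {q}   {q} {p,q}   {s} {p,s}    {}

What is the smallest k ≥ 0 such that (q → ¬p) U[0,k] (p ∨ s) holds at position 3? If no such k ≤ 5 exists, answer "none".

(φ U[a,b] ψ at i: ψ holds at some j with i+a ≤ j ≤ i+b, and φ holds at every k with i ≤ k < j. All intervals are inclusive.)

2

Need earliest j ≥ 3 with (p ∨ s), and (q → ¬p) at every k in [3,j-1].
  j=3: rhs fails.
  j=4: rhs fails.
  j=5: rhs holds; lhs holds on [3,4]. k = 2.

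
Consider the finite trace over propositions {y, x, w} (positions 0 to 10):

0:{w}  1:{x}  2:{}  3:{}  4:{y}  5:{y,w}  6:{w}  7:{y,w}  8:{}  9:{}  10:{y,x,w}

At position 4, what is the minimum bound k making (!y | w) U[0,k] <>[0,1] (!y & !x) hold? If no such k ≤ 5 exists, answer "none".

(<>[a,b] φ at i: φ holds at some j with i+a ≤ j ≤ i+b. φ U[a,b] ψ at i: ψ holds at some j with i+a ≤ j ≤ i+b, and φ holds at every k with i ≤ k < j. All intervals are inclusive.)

Need earliest j ≥ 4 with <>[0,1] (!y & !x), and (!y | w) at every k in [4,j-1].
  j=4: rhs fails.
  j=5: rhs holds but lhs fails at k=4.
  j=6: rhs holds but lhs fails at k=4.
  j=7: rhs holds but lhs fails at k=4.
  j=8: rhs holds but lhs fails at k=4.
  j=9: rhs holds but lhs fails at k=4.
No witness within the range → none.

none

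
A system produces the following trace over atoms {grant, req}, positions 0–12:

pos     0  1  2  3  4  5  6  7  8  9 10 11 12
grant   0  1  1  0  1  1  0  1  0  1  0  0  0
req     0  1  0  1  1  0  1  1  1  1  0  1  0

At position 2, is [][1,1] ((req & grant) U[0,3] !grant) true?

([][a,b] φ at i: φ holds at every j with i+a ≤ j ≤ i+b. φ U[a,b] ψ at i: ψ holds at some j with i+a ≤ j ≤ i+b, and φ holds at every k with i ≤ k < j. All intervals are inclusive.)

True

Check ((req & grant) U[0,3] !grant) at every j in [3,3]:
  j=3: holds
All positions satisfy it → formula holds.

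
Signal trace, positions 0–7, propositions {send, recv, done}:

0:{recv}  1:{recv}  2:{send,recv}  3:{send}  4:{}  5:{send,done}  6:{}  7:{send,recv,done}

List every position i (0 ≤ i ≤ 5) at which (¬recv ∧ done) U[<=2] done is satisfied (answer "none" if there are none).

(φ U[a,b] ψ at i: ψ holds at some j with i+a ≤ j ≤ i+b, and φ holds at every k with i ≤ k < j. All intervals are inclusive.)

Evaluate at each i in [0,5]:
  i=0: ✗ (no rhs in [0,2])
  i=1: ✗ (no rhs in [1,3])
  i=2: ✗ (no rhs in [2,4])
  i=3: ✗ (lhs fails at k=3 before rhs at j=5)
  i=4: ✗ (lhs fails at k=4 before rhs at j=5)
  i=5: ✓ (rhs at j=5)

5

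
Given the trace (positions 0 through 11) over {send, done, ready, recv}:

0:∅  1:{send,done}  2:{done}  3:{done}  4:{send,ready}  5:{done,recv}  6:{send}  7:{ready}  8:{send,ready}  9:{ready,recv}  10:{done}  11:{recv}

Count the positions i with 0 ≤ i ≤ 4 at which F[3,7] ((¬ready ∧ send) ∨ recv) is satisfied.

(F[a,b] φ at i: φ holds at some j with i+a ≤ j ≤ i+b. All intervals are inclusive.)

5

Evaluate at each i in [0,4]:
  i=0: ✓ (witness j=5)
  i=1: ✓ (witness j=5)
  i=2: ✓ (witness j=5)
  i=3: ✓ (witness j=6)
  i=4: ✓ (witness j=9)
Positions where it holds: {0, 1, 2, 3, 4} → 5.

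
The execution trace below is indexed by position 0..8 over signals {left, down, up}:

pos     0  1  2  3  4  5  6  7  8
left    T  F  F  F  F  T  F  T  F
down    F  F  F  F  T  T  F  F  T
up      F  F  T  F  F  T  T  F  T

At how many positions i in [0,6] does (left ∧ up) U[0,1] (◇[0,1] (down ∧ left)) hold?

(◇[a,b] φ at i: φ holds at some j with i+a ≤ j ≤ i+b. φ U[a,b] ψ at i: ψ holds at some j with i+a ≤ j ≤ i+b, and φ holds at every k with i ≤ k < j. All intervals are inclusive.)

2

Evaluate at each i in [0,6]:
  i=0: ✗ (no rhs in [0,1])
  i=1: ✗ (no rhs in [1,2])
  i=2: ✗ (no rhs in [2,3])
  i=3: ✗ (lhs fails at k=3 before rhs at j=4)
  i=4: ✓ (rhs at j=4)
  i=5: ✓ (rhs at j=5)
  i=6: ✗ (no rhs in [6,7])
Positions where it holds: {4, 5} → 2.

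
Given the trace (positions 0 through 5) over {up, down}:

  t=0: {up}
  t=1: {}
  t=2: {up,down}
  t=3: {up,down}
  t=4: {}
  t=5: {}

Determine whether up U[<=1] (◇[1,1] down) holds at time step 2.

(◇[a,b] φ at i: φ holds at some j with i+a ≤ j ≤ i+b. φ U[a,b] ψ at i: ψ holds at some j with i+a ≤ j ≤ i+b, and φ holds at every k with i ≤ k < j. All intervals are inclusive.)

True

Need some j in [2,3] with ◇[1,1] down, and up at every k in [2,j-1].
  j=2: ◇[1,1] down holds; no prefix to check → satisfied.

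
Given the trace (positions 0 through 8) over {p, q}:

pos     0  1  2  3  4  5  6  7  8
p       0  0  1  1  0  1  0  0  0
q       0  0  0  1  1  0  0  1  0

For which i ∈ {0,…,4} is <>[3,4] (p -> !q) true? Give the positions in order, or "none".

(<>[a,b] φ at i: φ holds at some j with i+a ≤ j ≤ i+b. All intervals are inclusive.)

0, 1, 2, 3, 4

Evaluate at each i in [0,4]:
  i=0: ✓ (witness j=4)
  i=1: ✓ (witness j=4)
  i=2: ✓ (witness j=5)
  i=3: ✓ (witness j=6)
  i=4: ✓ (witness j=7)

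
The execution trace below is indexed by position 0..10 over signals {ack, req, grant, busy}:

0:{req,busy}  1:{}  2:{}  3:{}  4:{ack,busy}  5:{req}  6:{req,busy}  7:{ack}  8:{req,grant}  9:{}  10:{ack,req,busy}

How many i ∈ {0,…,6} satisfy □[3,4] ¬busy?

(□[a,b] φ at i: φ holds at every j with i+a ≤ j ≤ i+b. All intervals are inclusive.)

Evaluate at each i in [0,6]:
  i=0: ✗ (fails at j=4)
  i=1: ✗ (fails at j=4)
  i=2: ✗ (fails at j=6)
  i=3: ✗ (fails at j=6)
  i=4: ✓ (all of [7,8])
  i=5: ✓ (all of [8,9])
  i=6: ✗ (fails at j=10)
Positions where it holds: {4, 5} → 2.

2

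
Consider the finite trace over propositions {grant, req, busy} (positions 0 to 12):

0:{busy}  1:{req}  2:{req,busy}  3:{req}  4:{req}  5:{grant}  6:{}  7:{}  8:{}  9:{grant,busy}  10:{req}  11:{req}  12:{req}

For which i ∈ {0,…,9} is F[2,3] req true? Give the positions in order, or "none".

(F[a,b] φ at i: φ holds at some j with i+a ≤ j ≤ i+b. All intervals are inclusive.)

Evaluate at each i in [0,9]:
  i=0: ✓ (witness j=2)
  i=1: ✓ (witness j=3)
  i=2: ✓ (witness j=4)
  i=3: ✗ (none in [5,6])
  i=4: ✗ (none in [6,7])
  i=5: ✗ (none in [7,8])
  i=6: ✗ (none in [8,9])
  i=7: ✓ (witness j=10)
  i=8: ✓ (witness j=10)
  i=9: ✓ (witness j=11)

0, 1, 2, 7, 8, 9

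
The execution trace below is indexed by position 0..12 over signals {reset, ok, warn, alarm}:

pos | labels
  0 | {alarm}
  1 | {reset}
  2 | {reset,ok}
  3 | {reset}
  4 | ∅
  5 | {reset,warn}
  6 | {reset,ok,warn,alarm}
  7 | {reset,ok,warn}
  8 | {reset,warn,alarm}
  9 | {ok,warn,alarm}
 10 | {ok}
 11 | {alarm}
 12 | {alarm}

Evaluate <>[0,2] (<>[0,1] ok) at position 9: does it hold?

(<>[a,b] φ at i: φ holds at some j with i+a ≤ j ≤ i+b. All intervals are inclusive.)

Holds

Check <>[0,1] ok at each j in [9,11]:
  j=9: holds (witness at 9)
  j=10: holds (witness at 10)
  j=11: fails (none in [11,12])
Found at j=9 → formula holds.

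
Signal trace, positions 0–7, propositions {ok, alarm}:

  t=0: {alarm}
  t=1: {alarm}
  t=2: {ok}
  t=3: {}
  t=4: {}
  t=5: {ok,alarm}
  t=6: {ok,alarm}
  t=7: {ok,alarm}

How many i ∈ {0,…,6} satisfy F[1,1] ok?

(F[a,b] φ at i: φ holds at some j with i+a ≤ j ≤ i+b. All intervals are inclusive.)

4

Evaluate at each i in [0,6]:
  i=0: ✗ (none in [1,1])
  i=1: ✓ (witness j=2)
  i=2: ✗ (none in [3,3])
  i=3: ✗ (none in [4,4])
  i=4: ✓ (witness j=5)
  i=5: ✓ (witness j=6)
  i=6: ✓ (witness j=7)
Positions where it holds: {1, 4, 5, 6} → 4.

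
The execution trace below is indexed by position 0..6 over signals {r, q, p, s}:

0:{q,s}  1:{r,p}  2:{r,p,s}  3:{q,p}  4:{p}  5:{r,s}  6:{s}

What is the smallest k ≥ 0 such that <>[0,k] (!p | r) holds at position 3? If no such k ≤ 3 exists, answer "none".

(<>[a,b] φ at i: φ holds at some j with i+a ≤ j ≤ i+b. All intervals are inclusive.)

Scan j = 3,4,… for (!p | r):
  j=3: fails
  j=4: fails
  j=5: holds
First hit at j=5, so smallest k = 5-3 = 2.

2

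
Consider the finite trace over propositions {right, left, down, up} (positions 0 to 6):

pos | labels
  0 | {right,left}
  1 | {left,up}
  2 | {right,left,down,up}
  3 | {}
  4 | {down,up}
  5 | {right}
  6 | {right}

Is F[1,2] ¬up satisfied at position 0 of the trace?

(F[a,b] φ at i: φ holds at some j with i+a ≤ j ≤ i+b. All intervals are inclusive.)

Check ¬up at each j in [1,2]:
  j=1: false
  j=2: false
No position in the window satisfies it → formula fails.

False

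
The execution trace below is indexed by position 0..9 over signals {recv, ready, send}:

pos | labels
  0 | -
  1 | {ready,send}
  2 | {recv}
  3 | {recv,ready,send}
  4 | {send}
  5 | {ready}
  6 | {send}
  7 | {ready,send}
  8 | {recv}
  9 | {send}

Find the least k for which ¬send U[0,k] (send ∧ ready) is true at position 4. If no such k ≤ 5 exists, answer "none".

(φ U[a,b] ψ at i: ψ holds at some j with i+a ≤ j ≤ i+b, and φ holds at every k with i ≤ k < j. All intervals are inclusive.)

Need earliest j ≥ 4 with (send ∧ ready), and ¬send at every k in [4,j-1].
  j=4: rhs fails.
  j=5: rhs fails.
  j=6: rhs fails.
  j=7: rhs holds but lhs fails at k=4.
  j=8: rhs fails.
  j=9: rhs fails.
No witness within the range → none.

none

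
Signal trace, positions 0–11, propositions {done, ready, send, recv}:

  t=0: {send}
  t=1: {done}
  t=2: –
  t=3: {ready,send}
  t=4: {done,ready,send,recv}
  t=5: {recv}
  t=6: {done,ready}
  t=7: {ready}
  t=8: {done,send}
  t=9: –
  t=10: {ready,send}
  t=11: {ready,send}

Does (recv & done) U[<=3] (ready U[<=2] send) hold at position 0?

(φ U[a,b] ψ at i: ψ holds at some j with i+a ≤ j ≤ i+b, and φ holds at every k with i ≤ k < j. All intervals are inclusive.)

Need some j in [0,3] with (ready U[<=2] send), and (recv & done) at every k in [0,j-1].
  j=0: (ready U[<=2] send) holds; no prefix to check → satisfied.

Yes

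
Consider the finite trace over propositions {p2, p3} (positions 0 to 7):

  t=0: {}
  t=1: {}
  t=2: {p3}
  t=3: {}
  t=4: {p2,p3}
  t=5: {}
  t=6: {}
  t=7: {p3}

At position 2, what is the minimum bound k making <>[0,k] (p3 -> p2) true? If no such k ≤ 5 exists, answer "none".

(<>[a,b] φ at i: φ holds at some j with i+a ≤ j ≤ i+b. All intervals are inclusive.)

1

Scan j = 2,3,… for (p3 -> p2):
  j=2: fails
  j=3: holds
First hit at j=3, so smallest k = 3-2 = 1.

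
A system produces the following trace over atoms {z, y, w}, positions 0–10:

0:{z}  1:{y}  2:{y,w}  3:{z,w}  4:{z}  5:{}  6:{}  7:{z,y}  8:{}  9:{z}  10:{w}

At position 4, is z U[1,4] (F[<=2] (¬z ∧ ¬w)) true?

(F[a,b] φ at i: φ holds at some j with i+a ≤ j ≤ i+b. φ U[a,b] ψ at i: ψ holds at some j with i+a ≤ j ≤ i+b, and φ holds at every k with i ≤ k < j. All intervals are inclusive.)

True

Need some j in [5,8] with F[<=2] (¬z ∧ ¬w), and z at every k in [4,j-1].
  j=5: F[<=2] (¬z ∧ ¬w) holds; z holds at every k in [4,4] → satisfied.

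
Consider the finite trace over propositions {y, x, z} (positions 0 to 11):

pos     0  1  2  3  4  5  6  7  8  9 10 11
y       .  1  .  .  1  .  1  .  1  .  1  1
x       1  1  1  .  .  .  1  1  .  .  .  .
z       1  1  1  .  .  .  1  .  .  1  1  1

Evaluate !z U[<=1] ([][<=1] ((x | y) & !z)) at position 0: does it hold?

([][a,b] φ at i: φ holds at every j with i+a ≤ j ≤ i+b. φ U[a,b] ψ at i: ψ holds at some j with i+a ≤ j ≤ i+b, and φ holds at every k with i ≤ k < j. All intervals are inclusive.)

Need some j in [0,1] with [][<=1] ((x | y) & !z), and !z at every k in [0,j-1].
  j=0: [][<=1] ((x | y) & !z) — fails at 0.
  j=1: [][<=1] ((x | y) & !z) — fails at 1.
No j in the window works → until fails.

Does not hold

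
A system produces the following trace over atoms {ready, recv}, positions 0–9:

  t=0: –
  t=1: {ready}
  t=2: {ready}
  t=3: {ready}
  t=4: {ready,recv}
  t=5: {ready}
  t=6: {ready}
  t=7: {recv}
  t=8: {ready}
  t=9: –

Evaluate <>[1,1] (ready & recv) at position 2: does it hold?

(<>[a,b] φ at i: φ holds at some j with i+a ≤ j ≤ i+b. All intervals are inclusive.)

False

Check (ready & recv) at each j in [3,3]:
  j=3: false
No position in the window satisfies it → formula fails.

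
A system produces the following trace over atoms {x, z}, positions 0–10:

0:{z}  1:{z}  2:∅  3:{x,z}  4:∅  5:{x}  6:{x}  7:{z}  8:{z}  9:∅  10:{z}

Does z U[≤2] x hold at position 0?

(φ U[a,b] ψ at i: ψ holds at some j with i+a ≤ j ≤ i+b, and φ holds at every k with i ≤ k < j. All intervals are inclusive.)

Need some j in [0,2] with x, and z at every k in [0,j-1].
  j=0: x false.
  j=1: x false.
  j=2: x false.
No j in the window works → until fails.

False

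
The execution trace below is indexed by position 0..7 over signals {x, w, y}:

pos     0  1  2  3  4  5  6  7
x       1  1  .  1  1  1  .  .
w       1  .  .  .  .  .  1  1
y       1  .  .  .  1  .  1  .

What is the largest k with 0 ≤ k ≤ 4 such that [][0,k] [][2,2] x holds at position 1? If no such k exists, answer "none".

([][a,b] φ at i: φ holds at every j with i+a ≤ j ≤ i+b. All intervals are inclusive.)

[][2,2] x must hold from j=1 onward; find where it first fails.
  j=1: holds
  j=2: holds
  j=3: holds
  j=4: fails
Holds on [1,3], so largest k = 2.

2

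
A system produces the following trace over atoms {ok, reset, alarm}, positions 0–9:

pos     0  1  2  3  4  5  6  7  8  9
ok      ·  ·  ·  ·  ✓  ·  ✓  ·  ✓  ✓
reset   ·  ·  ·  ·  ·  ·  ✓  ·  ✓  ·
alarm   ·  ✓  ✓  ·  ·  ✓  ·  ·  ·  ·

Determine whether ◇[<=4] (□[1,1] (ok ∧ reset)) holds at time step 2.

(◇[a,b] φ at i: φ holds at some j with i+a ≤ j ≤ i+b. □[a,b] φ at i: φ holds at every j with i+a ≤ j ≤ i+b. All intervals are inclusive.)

Holds

Check □[1,1] (ok ∧ reset) at each j in [2,6]:
  j=2: fails at 3
  j=3: fails at 4
  j=4: fails at 5
  j=5: holds on [6,6]
  j=6: fails at 7
Found at j=5 → formula holds.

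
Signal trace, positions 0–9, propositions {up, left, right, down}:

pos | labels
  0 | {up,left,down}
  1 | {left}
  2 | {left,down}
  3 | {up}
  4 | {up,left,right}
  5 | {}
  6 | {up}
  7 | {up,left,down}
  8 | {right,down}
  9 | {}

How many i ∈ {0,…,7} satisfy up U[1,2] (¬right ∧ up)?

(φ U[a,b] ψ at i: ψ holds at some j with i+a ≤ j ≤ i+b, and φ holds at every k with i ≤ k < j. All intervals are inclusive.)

1

Evaluate at each i in [0,7]:
  i=0: ✗ (no rhs in [1,2])
  i=1: ✗ (lhs fails at k=1 before rhs at j=3)
  i=2: ✗ (lhs fails at k=2 before rhs at j=3)
  i=3: ✗ (no rhs in [4,5])
  i=4: ✗ (lhs fails at k=5 before rhs at j=6)
  i=5: ✗ (lhs fails at k=5 before rhs at j=6)
  i=6: ✓ (rhs at j=7; lhs holds on [6,6])
  i=7: ✗ (no rhs in [8,9])
Positions where it holds: {6} → 1.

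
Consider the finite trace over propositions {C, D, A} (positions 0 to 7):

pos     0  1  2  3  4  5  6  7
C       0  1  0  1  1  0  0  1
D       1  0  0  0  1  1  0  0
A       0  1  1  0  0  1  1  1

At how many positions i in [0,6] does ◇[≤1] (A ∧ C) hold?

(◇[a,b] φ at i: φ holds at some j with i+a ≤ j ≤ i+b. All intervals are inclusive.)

Evaluate at each i in [0,6]:
  i=0: ✓ (witness j=1)
  i=1: ✓ (witness j=1)
  i=2: ✗ (none in [2,3])
  i=3: ✗ (none in [3,4])
  i=4: ✗ (none in [4,5])
  i=5: ✗ (none in [5,6])
  i=6: ✓ (witness j=7)
Positions where it holds: {0, 1, 6} → 3.

3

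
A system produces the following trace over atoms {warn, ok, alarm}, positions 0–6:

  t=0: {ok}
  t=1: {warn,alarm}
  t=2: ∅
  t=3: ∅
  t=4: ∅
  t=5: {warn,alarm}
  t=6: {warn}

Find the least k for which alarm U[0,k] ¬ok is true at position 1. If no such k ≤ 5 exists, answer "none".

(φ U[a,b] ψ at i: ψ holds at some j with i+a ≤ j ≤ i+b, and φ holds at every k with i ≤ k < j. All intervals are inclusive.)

0

Need earliest j ≥ 1 with ¬ok, and alarm at every k in [1,j-1].
  j=1: rhs holds (empty prefix). k = 0.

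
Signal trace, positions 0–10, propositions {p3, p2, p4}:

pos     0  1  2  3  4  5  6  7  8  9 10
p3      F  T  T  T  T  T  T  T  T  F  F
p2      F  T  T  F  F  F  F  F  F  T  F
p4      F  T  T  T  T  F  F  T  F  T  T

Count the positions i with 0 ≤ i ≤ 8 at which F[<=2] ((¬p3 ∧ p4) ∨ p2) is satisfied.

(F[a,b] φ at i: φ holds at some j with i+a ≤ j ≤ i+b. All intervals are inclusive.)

5

Evaluate at each i in [0,8]:
  i=0: ✓ (witness j=1)
  i=1: ✓ (witness j=1)
  i=2: ✓ (witness j=2)
  i=3: ✗ (none in [3,5])
  i=4: ✗ (none in [4,6])
  i=5: ✗ (none in [5,7])
  i=6: ✗ (none in [6,8])
  i=7: ✓ (witness j=9)
  i=8: ✓ (witness j=9)
Positions where it holds: {0, 1, 2, 7, 8} → 5.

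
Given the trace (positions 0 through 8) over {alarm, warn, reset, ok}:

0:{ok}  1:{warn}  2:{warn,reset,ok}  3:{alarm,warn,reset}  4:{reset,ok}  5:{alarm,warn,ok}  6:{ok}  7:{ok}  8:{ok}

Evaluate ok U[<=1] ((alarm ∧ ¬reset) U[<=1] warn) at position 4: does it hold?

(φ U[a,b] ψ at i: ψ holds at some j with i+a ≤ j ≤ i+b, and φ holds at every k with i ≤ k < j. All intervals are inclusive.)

Need some j in [4,5] with ((alarm ∧ ¬reset) U[<=1] warn), and ok at every k in [4,j-1].
  j=4: ((alarm ∧ ¬reset) U[<=1] warn) — fails.
  j=5: ((alarm ∧ ¬reset) U[<=1] warn) holds; ok holds at every k in [4,4] → satisfied.

Yes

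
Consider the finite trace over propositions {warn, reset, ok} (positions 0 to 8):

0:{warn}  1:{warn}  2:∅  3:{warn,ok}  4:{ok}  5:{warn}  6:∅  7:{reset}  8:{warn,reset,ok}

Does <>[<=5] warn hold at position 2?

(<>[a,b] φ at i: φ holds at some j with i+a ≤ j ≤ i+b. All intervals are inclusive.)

Holds

Check warn at each j in [2,7]:
  j=2: false
  j=3: true
  j=4: false
  j=5: true
  j=6: false
  j=7: false
Found at j=3 → formula holds.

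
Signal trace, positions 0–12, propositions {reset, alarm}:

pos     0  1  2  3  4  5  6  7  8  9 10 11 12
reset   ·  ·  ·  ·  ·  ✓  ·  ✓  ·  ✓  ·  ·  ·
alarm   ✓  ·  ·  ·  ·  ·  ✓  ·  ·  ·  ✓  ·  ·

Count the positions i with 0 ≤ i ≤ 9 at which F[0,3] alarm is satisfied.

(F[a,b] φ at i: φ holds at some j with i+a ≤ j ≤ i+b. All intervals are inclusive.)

8

Evaluate at each i in [0,9]:
  i=0: ✓ (witness j=0)
  i=1: ✗ (none in [1,4])
  i=2: ✗ (none in [2,5])
  i=3: ✓ (witness j=6)
  i=4: ✓ (witness j=6)
  i=5: ✓ (witness j=6)
  i=6: ✓ (witness j=6)
  i=7: ✓ (witness j=10)
  i=8: ✓ (witness j=10)
  i=9: ✓ (witness j=10)
Positions where it holds: {0, 3, 4, 5, 6, 7, 8, 9} → 8.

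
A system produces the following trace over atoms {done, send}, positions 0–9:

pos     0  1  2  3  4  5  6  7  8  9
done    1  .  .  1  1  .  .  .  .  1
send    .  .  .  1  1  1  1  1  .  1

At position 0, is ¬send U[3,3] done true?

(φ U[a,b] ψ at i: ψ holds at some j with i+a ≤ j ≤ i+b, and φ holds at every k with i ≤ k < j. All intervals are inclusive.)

Need some j in [3,3] with done, and ¬send at every k in [0,j-1].
  j=3: done holds; ¬send holds at every k in [0,2] → satisfied.

True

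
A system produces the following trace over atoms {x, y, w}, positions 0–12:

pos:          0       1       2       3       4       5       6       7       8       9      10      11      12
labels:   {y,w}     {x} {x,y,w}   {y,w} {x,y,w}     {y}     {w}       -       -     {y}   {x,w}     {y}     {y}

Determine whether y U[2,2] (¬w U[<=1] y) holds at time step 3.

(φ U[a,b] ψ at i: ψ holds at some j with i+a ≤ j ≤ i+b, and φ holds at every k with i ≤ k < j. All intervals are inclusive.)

Yes

Need some j in [5,5] with (¬w U[<=1] y), and y at every k in [3,j-1].
  j=5: (¬w U[<=1] y) holds; y holds at every k in [3,4] → satisfied.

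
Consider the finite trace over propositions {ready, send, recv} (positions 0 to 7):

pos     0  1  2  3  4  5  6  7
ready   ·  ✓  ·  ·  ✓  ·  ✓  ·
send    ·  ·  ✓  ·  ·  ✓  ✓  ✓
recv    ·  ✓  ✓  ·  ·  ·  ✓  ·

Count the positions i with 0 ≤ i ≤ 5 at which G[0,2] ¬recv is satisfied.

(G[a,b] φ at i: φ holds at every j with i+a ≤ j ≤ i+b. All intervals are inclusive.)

Evaluate at each i in [0,5]:
  i=0: ✗ (fails at j=1)
  i=1: ✗ (fails at j=1)
  i=2: ✗ (fails at j=2)
  i=3: ✓ (all of [3,5])
  i=4: ✗ (fails at j=6)
  i=5: ✗ (fails at j=6)
Positions where it holds: {3} → 1.

1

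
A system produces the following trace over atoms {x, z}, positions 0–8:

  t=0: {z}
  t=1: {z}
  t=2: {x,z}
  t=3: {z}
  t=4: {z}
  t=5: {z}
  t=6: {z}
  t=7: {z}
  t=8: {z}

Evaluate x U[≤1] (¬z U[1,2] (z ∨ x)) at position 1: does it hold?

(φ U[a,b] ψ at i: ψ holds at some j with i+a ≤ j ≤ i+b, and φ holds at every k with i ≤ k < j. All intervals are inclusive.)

Need some j in [1,2] with (¬z U[1,2] (z ∨ x)), and x at every k in [1,j-1].
  j=1: (¬z U[1,2] (z ∨ x)) — fails.
  j=2: (¬z U[1,2] (z ∨ x)) — fails.
No j in the window works → until fails.

Does not hold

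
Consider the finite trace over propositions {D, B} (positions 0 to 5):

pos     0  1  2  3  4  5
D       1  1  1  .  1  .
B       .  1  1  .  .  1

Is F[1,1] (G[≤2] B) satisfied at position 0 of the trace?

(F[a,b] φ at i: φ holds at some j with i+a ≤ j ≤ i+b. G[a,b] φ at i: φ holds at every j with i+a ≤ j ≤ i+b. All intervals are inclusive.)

False

Check G[≤2] B at each j in [1,1]:
  j=1: fails at 3
No position in the window satisfies it → formula fails.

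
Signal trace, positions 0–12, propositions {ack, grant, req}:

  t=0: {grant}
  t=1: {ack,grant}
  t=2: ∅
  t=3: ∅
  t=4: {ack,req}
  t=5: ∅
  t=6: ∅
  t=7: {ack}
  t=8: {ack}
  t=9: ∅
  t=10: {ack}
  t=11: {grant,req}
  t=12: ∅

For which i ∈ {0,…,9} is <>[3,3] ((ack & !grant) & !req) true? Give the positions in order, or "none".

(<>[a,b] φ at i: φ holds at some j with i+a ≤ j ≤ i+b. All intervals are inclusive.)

Evaluate at each i in [0,9]:
  i=0: ✗ (none in [3,3])
  i=1: ✗ (none in [4,4])
  i=2: ✗ (none in [5,5])
  i=3: ✗ (none in [6,6])
  i=4: ✓ (witness j=7)
  i=5: ✓ (witness j=8)
  i=6: ✗ (none in [9,9])
  i=7: ✓ (witness j=10)
  i=8: ✗ (none in [11,11])
  i=9: ✗ (none in [12,12])

4, 5, 7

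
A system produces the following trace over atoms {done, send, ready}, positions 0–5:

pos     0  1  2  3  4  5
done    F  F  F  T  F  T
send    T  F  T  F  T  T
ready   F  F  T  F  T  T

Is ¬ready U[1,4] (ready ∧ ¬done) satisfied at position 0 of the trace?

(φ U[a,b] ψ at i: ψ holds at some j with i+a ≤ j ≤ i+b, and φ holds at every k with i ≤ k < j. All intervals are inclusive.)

Need some j in [1,4] with (ready ∧ ¬done), and ¬ready at every k in [0,j-1].
  j=1: (ready ∧ ¬done) false.
  j=2: (ready ∧ ¬done) holds; ¬ready holds at every k in [0,1] → satisfied.

Yes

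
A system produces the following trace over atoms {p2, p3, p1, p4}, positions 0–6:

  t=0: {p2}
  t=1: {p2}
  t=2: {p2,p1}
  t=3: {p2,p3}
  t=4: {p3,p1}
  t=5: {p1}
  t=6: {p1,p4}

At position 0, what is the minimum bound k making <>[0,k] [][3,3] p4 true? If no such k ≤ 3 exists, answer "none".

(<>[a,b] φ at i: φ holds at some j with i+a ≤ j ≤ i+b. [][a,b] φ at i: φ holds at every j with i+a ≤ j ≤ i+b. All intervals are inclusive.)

3

Scan j = 0,1,… for [][3,3] p4:
  j=0: fails
  j=1: fails
  j=2: fails
  j=3: holds
First hit at j=3, so smallest k = 3-0 = 3.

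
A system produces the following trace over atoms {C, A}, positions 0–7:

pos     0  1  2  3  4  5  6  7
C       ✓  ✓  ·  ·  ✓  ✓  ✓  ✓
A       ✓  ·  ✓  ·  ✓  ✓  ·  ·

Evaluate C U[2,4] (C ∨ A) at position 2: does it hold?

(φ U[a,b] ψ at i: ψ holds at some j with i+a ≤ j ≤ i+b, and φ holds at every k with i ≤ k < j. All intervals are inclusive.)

No

Need some j in [4,6] with (C ∨ A), and C at every k in [2,j-1].
  j=4: (C ∨ A) holds, but C fails at k=2 → not this j.
  j=5: (C ∨ A) holds, but C fails at k=2 → not this j.
  j=6: (C ∨ A) holds, but C fails at k=2 → not this j.
No j in the window works → until fails.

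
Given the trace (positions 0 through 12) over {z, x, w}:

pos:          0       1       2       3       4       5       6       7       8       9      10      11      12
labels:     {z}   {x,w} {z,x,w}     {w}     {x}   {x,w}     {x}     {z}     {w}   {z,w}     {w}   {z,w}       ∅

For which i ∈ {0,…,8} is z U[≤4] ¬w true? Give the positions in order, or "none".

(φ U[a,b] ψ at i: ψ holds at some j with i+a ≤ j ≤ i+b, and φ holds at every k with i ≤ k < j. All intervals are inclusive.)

0, 4, 6, 7

Evaluate at each i in [0,8]:
  i=0: ✓ (rhs at j=0)
  i=1: ✗ (lhs fails at k=1 before rhs at j=4)
  i=2: ✗ (lhs fails at k=3 before rhs at j=4)
  i=3: ✗ (lhs fails at k=3 before rhs at j=4)
  i=4: ✓ (rhs at j=4)
  i=5: ✗ (lhs fails at k=5 before rhs at j=6)
  i=6: ✓ (rhs at j=6)
  i=7: ✓ (rhs at j=7)
  i=8: ✗ (lhs fails at k=8 before rhs at j=12)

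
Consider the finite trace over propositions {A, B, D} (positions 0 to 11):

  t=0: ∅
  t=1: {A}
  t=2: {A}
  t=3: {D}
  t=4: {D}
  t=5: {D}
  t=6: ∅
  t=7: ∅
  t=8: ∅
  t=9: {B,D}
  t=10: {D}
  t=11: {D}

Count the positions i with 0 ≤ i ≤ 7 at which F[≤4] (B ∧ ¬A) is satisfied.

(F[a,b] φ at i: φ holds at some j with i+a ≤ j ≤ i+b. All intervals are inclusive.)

3

Evaluate at each i in [0,7]:
  i=0: ✗ (none in [0,4])
  i=1: ✗ (none in [1,5])
  i=2: ✗ (none in [2,6])
  i=3: ✗ (none in [3,7])
  i=4: ✗ (none in [4,8])
  i=5: ✓ (witness j=9)
  i=6: ✓ (witness j=9)
  i=7: ✓ (witness j=9)
Positions where it holds: {5, 6, 7} → 3.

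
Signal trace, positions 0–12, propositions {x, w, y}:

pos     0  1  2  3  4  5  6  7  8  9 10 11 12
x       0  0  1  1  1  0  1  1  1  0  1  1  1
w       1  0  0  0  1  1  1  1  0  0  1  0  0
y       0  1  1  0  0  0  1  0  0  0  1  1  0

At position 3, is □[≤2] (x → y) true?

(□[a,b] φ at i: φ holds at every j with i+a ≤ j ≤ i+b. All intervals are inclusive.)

Check (x → y) at every j in [3,5]:
  j=3: antecedent true; consequent false → ✗
  j=4: antecedent true; consequent false → ✗
  j=5: antecedent false → ✓
Fails at j=3 → formula fails.

No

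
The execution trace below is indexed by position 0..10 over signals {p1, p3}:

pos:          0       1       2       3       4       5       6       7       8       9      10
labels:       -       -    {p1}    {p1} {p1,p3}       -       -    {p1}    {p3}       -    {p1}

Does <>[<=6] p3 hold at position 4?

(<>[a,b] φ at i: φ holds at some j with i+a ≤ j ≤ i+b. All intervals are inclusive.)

Holds

Check p3 at each j in [4,10]:
  j=4: true
  j=5: false
  j=6: false
  j=7: false
  j=8: true
  j=9: false
  j=10: false
Found at j=4 → formula holds.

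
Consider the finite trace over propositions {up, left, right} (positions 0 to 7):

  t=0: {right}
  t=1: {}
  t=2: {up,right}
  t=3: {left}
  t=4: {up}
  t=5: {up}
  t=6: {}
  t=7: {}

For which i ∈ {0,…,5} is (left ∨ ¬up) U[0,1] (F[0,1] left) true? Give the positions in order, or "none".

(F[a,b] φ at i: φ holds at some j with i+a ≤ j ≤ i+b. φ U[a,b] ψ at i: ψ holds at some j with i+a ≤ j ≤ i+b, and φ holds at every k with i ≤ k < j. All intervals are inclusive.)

Evaluate at each i in [0,5]:
  i=0: ✗ (no rhs in [0,1])
  i=1: ✓ (rhs at j=2; lhs holds on [1,1])
  i=2: ✓ (rhs at j=2)
  i=3: ✓ (rhs at j=3)
  i=4: ✗ (no rhs in [4,5])
  i=5: ✗ (no rhs in [5,6])

1, 2, 3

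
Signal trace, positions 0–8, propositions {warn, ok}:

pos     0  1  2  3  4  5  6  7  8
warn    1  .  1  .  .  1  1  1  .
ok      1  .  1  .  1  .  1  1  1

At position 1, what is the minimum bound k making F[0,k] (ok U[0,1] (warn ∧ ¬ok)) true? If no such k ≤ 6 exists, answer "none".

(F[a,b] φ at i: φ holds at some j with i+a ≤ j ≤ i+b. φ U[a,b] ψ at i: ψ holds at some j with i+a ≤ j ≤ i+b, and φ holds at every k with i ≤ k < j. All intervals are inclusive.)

Scan j = 1,2,… for (ok U[0,1] (warn ∧ ¬ok)):
  j=1: fails
  j=2: fails
  j=3: fails
  j=4: holds
First hit at j=4, so smallest k = 4-1 = 3.

3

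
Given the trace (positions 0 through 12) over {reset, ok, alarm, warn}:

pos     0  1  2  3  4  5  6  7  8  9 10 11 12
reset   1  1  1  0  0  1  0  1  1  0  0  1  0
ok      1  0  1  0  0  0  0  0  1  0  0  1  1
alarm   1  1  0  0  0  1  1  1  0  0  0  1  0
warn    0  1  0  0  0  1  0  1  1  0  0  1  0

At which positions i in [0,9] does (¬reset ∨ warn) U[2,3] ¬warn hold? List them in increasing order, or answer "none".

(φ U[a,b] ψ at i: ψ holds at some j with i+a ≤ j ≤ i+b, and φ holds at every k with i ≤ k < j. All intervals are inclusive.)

Evaluate at each i in [0,9]:
  i=0: ✗ (lhs fails at k=0 before rhs at j=2)
  i=1: ✗ (lhs fails at k=2 before rhs at j=3)
  i=2: ✗ (lhs fails at k=2 before rhs at j=4)
  i=3: ✓ (rhs at j=6; lhs holds on [3,5])
  i=4: ✓ (rhs at j=6; lhs holds on [4,5])
  i=5: ✗ (no rhs in [7,8])
  i=6: ✓ (rhs at j=9; lhs holds on [6,8])
  i=7: ✓ (rhs at j=9; lhs holds on [7,8])
  i=8: ✓ (rhs at j=10; lhs holds on [8,9])
  i=9: ✓ (rhs at j=12; lhs holds on [9,11])

3, 4, 6, 7, 8, 9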